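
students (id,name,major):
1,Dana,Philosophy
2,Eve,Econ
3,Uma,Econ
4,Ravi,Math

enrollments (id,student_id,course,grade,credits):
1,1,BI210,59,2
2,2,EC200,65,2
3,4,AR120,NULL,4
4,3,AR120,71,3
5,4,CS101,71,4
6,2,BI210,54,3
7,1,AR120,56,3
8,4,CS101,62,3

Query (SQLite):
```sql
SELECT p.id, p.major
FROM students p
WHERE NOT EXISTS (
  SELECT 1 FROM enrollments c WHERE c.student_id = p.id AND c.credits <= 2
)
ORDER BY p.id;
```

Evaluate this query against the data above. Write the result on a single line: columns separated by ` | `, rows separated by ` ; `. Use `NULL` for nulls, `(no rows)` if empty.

For each students row, check whether any enrollments with matching student_id has credits <= 2.
Keep rows where that is false.

3 | Econ ; 4 | Math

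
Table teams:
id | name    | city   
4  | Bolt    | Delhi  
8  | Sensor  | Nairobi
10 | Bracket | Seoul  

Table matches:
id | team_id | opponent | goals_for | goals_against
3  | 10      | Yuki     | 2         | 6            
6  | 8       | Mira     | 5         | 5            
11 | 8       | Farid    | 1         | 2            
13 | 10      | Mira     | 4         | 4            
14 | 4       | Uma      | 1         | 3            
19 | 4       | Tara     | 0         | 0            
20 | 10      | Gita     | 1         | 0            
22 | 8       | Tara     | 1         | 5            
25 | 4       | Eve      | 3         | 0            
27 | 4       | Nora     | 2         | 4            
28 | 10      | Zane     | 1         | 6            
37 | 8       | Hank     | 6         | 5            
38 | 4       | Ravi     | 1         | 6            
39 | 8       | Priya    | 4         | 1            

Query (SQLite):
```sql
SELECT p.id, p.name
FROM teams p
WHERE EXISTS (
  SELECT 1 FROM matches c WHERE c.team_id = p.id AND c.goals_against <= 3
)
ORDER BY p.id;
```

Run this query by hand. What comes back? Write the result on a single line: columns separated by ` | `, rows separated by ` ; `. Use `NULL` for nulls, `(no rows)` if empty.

4 | Bolt ; 8 | Sensor ; 10 | Bracket

For each teams row, check whether any matches with matching team_id has goals_against <= 3.
Keep rows where that is true.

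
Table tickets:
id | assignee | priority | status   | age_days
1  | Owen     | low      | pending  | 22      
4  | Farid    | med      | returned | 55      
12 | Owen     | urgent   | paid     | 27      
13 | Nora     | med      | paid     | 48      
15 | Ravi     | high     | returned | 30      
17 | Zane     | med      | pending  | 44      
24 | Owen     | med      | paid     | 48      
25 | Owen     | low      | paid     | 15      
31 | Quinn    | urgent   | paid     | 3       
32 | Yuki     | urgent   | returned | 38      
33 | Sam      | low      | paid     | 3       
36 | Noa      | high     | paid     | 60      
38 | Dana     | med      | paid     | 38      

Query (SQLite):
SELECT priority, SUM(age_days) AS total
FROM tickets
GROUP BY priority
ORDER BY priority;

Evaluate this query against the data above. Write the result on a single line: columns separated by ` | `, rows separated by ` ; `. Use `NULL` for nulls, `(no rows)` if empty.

high | 90 ; low | 40 ; med | 233 ; urgent | 68

Partition tickets by priority; compute SUM(age_days) within each group.
  high: ids {15, 36} → SUM(age_days)=90
  low: ids {1, 25, 33} → SUM(age_days)=40
  med: ids {4, 13, 17, 24, 38} → SUM(age_days)=233
  urgent: ids {12, 31, 32} → SUM(age_days)=68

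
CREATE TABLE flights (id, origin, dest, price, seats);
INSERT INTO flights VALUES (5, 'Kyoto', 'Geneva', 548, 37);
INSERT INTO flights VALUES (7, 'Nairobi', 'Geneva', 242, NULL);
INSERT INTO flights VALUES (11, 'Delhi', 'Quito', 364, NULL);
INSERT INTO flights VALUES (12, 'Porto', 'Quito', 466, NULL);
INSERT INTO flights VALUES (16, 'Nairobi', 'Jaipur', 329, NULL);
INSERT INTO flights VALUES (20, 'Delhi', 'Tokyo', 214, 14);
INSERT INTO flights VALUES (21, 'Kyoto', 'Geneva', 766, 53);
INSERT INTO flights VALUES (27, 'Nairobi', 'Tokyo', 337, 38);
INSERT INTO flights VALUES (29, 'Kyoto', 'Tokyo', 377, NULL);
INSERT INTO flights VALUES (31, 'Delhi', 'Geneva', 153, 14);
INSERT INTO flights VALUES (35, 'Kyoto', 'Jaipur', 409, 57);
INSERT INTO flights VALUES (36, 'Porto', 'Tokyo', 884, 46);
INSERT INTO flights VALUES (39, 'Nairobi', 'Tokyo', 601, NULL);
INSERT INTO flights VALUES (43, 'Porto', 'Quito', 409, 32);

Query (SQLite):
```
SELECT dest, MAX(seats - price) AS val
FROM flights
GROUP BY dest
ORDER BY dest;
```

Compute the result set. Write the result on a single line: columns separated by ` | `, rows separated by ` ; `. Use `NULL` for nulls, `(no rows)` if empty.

For each row compute seats - price.
Group by dest; take MAX of the expression per group.
  Geneva: ids {5, 7, 21, 31} → MAX(seats - price)=-139
  Jaipur: ids {16, 35} → MAX(seats - price)=-352
  Quito: ids {11, 12, 43} → MAX(seats - price)=-377
  Tokyo: ids {20, 27, 29, 36, 39} → MAX(seats - price)=-200

Geneva | -139 ; Jaipur | -352 ; Quito | -377 ; Tokyo | -200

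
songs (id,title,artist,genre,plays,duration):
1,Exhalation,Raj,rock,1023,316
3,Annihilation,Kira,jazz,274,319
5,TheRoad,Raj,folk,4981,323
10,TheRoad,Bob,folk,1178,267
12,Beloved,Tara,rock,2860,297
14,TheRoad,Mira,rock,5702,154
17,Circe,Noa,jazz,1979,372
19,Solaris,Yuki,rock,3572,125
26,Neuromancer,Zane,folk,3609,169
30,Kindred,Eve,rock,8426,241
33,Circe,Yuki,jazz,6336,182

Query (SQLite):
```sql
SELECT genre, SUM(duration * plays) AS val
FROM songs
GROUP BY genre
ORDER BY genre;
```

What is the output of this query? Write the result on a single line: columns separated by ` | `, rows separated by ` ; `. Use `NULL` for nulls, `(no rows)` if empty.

For each row compute duration * plays.
Group by genre; take SUM of the expression per group.
  folk: ids {5, 10, 26} → SUM(duration * plays)=2533310
  jazz: ids {3, 17, 33} → SUM(duration * plays)=1976746
  rock: ids {1, 12, 14, 19, 30} → SUM(duration * plays)=4527962

folk | 2533310 ; jazz | 1976746 ; rock | 4527962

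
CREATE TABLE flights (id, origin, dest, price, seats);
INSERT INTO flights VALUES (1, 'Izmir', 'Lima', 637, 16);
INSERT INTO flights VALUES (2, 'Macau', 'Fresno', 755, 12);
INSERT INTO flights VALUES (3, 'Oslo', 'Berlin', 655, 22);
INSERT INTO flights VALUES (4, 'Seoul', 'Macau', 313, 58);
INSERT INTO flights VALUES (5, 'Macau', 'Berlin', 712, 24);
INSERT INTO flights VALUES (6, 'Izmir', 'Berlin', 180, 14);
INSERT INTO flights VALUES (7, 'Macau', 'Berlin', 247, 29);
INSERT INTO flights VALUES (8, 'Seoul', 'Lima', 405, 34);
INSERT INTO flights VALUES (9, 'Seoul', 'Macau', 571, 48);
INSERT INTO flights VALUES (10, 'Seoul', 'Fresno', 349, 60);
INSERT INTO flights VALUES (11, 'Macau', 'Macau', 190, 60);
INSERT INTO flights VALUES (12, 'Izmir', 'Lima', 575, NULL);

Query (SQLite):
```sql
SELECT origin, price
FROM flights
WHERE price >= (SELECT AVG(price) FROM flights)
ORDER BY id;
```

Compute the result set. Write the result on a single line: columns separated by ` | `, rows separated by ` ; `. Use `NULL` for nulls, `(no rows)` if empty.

Izmir | 637 ; Macau | 755 ; Oslo | 655 ; Macau | 712 ; Seoul | 571 ; Izmir | 575

Scalar subquery: AVG(price) over all flights rows = 465.75.
Keep rows where price >= that value.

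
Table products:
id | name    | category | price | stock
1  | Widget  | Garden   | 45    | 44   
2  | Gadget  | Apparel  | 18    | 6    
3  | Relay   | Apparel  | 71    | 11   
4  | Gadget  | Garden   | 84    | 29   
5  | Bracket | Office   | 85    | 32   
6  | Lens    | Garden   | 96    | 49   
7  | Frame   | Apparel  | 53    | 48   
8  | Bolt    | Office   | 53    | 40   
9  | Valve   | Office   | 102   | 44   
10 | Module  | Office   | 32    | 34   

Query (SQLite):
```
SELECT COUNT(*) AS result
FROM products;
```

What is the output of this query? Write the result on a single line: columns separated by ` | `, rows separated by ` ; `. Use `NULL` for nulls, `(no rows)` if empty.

10

All price values: [45, 18, 71, 84, 85, 96, 53, 53, 102, 32].
COUNT(*) counts rows → 10.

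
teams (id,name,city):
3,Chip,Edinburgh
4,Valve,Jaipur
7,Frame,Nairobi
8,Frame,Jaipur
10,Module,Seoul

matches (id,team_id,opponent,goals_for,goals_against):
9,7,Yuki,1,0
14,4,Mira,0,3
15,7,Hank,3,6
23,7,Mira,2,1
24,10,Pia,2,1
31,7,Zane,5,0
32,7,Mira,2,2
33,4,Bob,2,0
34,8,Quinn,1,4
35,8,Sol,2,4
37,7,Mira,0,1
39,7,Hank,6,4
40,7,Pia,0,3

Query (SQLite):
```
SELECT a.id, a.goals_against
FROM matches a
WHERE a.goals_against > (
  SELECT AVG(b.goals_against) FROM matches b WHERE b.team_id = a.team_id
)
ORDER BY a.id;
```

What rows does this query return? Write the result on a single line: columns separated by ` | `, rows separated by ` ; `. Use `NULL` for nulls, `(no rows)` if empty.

For each matches row a, compute AVG(goals_against) over rows sharing a.team_id.
Keep row a if a.goals_against > that per-group AVG.
  team_id=4: AVG(goals_against) = 1.5
  team_id=7: AVG(goals_against) = 2.125
  team_id=8: AVG(goals_against) = 4.0
  team_id=10: AVG(goals_against) = 1.0

14 | 3 ; 15 | 6 ; 39 | 4 ; 40 | 3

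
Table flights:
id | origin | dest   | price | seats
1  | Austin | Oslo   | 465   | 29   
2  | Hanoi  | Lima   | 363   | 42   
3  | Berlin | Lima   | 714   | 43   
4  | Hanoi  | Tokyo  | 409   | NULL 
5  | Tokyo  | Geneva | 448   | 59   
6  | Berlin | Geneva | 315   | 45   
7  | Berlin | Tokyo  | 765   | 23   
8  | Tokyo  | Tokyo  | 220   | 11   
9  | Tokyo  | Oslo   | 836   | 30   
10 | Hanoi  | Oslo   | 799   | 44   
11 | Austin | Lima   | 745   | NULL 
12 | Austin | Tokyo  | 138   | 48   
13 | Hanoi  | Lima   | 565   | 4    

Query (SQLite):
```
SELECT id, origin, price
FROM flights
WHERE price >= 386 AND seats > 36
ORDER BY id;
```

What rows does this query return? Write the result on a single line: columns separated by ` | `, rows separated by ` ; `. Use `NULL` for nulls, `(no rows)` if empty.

3 | Berlin | 714 ; 5 | Tokyo | 448 ; 10 | Hanoi | 799

price >= 386: ids {1, 3, 4, 5, 7, 9, 10, 11, 13}
seats > 36: ids {2, 3, 5, 6, 10, 12}
Combine with AND.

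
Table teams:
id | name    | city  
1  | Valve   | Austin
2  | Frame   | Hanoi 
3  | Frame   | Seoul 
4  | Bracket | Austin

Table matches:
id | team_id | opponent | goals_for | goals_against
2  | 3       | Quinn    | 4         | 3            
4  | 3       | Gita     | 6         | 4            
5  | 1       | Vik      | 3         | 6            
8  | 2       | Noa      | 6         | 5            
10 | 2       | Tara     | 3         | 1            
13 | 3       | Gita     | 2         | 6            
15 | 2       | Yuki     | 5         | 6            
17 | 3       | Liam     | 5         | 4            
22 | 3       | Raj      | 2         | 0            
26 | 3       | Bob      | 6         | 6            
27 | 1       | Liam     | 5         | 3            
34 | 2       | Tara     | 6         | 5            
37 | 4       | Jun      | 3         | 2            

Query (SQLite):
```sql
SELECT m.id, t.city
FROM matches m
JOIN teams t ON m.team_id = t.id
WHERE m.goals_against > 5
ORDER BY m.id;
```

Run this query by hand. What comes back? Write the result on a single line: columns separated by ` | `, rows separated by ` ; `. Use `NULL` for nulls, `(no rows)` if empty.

5 | Austin ; 13 | Seoul ; 15 | Hanoi ; 26 | Seoul

Each matches row matches the teams row where team_id = teams.id.
Then keep rows with m.goals_against > 5.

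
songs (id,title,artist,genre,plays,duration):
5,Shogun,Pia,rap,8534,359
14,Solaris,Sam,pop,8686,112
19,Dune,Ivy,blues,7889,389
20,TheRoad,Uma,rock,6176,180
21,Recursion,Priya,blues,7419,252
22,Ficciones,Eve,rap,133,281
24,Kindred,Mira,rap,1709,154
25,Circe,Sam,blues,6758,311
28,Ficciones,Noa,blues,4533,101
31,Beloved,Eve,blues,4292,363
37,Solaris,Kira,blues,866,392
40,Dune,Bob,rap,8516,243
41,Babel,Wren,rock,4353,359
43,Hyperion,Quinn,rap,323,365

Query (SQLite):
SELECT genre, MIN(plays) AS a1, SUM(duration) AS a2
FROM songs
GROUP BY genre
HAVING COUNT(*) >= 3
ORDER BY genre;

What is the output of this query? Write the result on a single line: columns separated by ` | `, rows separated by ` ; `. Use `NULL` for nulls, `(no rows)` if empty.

blues | 866 | 1808 ; rap | 133 | 1402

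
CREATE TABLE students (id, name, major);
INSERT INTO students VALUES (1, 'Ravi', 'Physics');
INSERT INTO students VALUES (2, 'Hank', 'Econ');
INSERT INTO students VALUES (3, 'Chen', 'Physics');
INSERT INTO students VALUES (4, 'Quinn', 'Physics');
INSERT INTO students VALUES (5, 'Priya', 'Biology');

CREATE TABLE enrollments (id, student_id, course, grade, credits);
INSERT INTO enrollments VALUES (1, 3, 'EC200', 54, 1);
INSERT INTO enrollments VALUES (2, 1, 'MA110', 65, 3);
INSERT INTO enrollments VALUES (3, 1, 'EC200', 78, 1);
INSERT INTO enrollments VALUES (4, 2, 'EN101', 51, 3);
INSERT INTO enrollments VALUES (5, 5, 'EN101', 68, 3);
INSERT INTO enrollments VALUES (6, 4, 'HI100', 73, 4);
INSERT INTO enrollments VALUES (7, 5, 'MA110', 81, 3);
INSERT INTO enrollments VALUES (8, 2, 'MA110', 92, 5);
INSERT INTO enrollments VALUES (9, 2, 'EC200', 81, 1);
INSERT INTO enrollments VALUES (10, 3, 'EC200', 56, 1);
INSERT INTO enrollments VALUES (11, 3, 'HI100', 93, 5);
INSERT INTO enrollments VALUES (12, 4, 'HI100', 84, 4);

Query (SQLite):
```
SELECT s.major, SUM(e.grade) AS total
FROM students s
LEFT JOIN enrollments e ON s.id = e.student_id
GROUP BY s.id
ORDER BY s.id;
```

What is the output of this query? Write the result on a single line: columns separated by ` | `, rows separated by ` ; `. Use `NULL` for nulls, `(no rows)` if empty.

Physics | 143 ; Econ | 224 ; Physics | 203 ; Physics | 157 ; Biology | 149

LEFT JOIN keeps every students row; unmatched ones get NULL for enrollments columns.
Group by students.id and compute SUM(e.grade). SUM over an all-NULL group is NULL.
  1: ids {2, 3} → SUM(e.grade)=143
  2: ids {4, 8, 9} → SUM(e.grade)=224
  3: ids {1, 10, 11} → SUM(e.grade)=203
  4: ids {6, 12} → SUM(e.grade)=157
  5: ids {5, 7} → SUM(e.grade)=149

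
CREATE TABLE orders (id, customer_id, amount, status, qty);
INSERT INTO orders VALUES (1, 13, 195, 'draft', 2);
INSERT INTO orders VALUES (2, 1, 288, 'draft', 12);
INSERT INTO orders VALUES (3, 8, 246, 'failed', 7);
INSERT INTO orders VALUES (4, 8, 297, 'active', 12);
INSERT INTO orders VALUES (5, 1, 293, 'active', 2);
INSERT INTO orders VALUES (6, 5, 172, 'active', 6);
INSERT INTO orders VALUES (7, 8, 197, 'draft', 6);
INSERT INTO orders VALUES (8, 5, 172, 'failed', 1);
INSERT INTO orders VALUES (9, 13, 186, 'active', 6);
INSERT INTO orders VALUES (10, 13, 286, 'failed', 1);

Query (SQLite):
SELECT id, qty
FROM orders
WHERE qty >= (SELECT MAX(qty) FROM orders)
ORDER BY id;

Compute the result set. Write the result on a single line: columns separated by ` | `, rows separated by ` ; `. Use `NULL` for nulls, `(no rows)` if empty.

Scalar subquery: MAX(qty) over all orders rows = 12.
Keep rows where qty >= that value.

2 | 12 ; 4 | 12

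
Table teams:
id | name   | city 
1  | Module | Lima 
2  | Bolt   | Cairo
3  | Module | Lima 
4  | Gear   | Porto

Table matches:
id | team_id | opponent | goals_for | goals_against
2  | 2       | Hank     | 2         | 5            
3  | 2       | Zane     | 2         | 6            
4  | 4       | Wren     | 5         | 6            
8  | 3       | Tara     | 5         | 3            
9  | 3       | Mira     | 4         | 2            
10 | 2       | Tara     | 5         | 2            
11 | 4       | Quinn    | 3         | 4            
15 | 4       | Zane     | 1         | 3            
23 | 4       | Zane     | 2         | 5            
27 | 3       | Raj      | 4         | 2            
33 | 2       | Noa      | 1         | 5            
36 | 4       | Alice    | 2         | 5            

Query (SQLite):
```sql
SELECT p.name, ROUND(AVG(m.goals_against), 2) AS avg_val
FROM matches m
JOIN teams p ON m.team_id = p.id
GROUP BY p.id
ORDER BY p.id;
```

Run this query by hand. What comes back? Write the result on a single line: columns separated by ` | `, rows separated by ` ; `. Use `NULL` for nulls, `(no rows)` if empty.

Join each matches row to its teams via team_id.
Group joined rows by teams.id; compute ROUND(AVG(m.goals_against), 2) per group.
  2: ids {2, 3, 10, 33} → ROUND(AVG(m.goals_against), 2)=4.5
  3: ids {8, 9, 27} → ROUND(AVG(m.goals_against), 2)=2.33
  4: ids {4, 11, 15, 23, 36} → ROUND(AVG(m.goals_against), 2)=4.6

Bolt | 4.5 ; Module | 2.33 ; Gear | 4.6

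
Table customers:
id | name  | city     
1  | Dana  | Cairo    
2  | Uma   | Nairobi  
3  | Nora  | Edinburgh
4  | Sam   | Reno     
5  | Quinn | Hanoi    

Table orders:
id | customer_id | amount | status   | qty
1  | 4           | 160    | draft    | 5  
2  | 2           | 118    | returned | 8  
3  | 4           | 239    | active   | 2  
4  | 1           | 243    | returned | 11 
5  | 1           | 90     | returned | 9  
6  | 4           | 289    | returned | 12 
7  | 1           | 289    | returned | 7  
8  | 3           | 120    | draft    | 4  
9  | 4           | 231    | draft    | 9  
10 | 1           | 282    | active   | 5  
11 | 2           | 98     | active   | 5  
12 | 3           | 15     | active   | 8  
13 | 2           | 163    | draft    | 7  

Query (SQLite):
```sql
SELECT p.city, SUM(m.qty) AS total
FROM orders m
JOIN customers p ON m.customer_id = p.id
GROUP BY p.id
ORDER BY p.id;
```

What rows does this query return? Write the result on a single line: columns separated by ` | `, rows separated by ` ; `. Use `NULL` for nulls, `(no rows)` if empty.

Cairo | 32 ; Nairobi | 20 ; Edinburgh | 12 ; Reno | 28

Join each orders row to its customers via customer_id.
Group joined rows by customers.id; compute SUM(m.qty) per group.
  1: ids {4, 5, 7, 10} → SUM(m.qty)=32
  2: ids {2, 11, 13} → SUM(m.qty)=20
  3: ids {8, 12} → SUM(m.qty)=12
  4: ids {1, 3, 6, 9} → SUM(m.qty)=28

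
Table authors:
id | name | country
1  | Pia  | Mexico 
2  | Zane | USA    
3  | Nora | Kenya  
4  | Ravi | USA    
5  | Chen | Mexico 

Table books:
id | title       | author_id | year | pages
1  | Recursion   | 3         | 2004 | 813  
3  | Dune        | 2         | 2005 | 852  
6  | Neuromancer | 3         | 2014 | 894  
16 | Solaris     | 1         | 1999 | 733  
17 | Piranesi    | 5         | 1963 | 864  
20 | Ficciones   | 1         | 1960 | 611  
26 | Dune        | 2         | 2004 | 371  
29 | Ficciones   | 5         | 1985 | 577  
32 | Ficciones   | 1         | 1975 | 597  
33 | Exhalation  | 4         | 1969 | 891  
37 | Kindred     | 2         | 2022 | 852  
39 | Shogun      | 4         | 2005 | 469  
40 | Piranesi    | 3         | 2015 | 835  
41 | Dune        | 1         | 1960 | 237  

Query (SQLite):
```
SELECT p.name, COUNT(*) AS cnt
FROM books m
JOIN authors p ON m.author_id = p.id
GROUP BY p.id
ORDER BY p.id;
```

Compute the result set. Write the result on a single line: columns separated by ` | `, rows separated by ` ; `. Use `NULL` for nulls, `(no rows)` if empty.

Join each books row to its authors via author_id.
Group joined rows by authors.id; compute COUNT(*) per group.
  1: ids {16, 20, 32, 41} → COUNT(*)=4
  2: ids {3, 26, 37} → COUNT(*)=3
  3: ids {1, 6, 40} → COUNT(*)=3
  4: ids {33, 39} → COUNT(*)=2
  5: ids {17, 29} → COUNT(*)=2

Pia | 4 ; Zane | 3 ; Nora | 3 ; Ravi | 2 ; Chen | 2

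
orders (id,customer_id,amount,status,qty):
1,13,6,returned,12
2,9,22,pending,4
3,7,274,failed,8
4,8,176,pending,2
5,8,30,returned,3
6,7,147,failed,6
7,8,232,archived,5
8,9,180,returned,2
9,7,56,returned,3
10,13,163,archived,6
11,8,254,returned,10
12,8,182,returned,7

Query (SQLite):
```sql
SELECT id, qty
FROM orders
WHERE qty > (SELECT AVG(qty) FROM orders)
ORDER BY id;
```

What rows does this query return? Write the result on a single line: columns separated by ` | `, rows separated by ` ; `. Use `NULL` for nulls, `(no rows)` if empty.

1 | 12 ; 3 | 8 ; 6 | 6 ; 10 | 6 ; 11 | 10 ; 12 | 7

Scalar subquery: AVG(qty) over all orders rows = 5.666667 (≈; comparison uses full precision).
Keep rows where qty > that value.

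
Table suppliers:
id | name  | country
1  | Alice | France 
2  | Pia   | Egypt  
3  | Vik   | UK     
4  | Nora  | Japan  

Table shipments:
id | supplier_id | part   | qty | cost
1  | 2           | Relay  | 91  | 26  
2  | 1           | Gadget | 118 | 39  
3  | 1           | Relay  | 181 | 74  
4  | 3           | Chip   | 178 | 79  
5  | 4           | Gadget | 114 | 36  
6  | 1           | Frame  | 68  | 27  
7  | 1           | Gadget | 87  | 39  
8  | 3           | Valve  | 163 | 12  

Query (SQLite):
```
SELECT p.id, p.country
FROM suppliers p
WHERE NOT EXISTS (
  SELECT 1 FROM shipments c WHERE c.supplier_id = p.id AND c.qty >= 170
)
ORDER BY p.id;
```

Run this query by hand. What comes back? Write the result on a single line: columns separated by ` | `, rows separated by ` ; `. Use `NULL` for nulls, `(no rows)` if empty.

For each suppliers row, check whether any shipments with matching supplier_id has qty >= 170.
Keep rows where that is false.

2 | Egypt ; 4 | Japan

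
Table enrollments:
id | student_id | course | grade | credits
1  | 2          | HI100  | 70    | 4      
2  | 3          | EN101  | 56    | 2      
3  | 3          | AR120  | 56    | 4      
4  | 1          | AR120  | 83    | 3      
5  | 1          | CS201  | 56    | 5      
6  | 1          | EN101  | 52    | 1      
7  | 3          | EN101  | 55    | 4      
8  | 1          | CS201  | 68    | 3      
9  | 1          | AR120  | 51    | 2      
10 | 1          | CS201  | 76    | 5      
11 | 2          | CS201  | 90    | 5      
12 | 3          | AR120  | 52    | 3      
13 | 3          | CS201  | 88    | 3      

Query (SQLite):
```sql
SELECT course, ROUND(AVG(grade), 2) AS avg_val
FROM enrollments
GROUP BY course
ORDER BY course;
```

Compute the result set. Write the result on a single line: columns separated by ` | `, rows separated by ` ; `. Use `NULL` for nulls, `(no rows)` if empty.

Partition enrollments by course; compute ROUND(AVG(grade), 2) within each group.
  AR120: ids {3, 4, 9, 12} → ROUND(AVG(grade), 2)=60.5
  CS201: ids {5, 8, 10, 11, 13} → ROUND(AVG(grade), 2)=75.6
  EN101: ids {2, 6, 7} → ROUND(AVG(grade), 2)=54.33
  HI100: ids {1} → ROUND(AVG(grade), 2)=70

AR120 | 60.5 ; CS201 | 75.6 ; EN101 | 54.33 ; HI100 | 70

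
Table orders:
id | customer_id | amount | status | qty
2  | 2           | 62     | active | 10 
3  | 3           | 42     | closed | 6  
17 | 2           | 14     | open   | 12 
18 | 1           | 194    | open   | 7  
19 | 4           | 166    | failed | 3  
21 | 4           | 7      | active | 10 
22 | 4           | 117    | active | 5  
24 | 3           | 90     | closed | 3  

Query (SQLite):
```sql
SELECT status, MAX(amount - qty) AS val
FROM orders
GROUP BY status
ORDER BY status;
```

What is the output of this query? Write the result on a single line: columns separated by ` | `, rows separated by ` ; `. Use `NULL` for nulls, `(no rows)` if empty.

active | 112 ; closed | 87 ; failed | 163 ; open | 187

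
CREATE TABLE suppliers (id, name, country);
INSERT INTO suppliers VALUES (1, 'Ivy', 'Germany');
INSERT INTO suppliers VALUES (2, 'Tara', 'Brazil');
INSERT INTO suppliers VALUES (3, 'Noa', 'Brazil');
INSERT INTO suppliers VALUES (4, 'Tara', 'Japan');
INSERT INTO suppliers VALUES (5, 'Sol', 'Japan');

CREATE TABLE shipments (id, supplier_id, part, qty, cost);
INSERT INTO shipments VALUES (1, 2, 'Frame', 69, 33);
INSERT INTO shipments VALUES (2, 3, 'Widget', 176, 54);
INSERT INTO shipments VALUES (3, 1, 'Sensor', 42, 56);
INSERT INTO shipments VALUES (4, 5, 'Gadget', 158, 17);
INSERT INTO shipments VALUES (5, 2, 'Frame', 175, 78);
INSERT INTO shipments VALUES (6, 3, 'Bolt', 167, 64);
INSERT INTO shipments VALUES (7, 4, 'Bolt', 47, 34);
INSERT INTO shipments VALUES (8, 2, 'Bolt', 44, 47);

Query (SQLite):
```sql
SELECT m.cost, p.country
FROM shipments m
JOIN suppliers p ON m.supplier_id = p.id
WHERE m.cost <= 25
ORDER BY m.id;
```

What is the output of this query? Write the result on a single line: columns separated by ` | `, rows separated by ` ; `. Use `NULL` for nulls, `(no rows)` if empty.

17 | Japan

Each shipments row matches the suppliers row where supplier_id = suppliers.id.
Then keep rows with m.cost <= 25.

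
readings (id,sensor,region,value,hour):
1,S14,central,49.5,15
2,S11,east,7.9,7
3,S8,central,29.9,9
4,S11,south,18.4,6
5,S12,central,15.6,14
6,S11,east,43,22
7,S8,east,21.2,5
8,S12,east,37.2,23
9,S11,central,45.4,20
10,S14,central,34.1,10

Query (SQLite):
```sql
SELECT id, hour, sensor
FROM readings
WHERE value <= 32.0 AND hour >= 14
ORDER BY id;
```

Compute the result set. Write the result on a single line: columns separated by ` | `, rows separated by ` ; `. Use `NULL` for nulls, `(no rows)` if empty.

value <= 32.0: ids {2, 3, 4, 5, 7}
hour >= 14: ids {1, 5, 6, 8, 9}
Combine with AND.

5 | 14 | S12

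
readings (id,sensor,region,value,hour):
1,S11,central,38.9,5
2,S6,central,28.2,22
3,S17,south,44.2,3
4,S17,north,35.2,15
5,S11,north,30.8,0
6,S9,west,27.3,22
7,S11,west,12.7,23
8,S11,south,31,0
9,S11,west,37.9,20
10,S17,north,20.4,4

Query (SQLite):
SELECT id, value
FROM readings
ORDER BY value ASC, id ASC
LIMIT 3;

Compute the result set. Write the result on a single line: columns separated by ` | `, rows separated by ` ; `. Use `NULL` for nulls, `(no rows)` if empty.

7 | 12.7 ; 10 | 20.4 ; 6 | 27.3

Sort by value asc, tiebreak id asc: (12.7, id=7), (20.4, id=10), (27.3, id=6), (28.2, id=2), (30.8, id=5), (31, id=8) …. Take first 3.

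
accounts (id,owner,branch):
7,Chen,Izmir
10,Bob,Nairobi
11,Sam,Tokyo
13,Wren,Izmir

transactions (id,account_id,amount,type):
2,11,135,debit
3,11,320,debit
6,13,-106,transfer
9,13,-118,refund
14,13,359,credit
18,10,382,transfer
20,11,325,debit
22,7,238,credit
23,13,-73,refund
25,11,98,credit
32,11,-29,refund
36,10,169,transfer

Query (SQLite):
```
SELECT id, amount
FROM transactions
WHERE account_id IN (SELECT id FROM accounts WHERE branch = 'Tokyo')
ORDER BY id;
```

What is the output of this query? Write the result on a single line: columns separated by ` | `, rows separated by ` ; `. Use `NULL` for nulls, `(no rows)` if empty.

2 | 135 ; 3 | 320 ; 20 | 325 ; 25 | 98 ; 32 | -29

Inner query: accounts.id where branch = 'Tokyo'.
Outer: keep transactions rows whose account_id is in that set.
Inner query → {11}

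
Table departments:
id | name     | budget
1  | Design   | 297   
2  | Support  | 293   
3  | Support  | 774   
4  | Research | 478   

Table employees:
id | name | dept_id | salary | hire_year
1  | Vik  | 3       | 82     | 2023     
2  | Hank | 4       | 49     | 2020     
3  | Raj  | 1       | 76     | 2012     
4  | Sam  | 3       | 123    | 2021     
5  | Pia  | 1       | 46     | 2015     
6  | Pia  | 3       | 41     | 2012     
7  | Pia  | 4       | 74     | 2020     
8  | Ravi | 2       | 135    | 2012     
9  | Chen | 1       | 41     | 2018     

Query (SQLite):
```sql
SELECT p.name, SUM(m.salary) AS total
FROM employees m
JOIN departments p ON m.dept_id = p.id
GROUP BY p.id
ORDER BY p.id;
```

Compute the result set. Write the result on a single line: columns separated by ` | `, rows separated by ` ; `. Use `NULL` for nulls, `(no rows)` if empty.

Join each employees row to its departments via dept_id.
Group joined rows by departments.id; compute SUM(m.salary) per group.
  1: ids {3, 5, 9} → SUM(m.salary)=163
  2: ids {8} → SUM(m.salary)=135
  3: ids {1, 4, 6} → SUM(m.salary)=246
  4: ids {2, 7} → SUM(m.salary)=123

Design | 163 ; Support | 135 ; Support | 246 ; Research | 123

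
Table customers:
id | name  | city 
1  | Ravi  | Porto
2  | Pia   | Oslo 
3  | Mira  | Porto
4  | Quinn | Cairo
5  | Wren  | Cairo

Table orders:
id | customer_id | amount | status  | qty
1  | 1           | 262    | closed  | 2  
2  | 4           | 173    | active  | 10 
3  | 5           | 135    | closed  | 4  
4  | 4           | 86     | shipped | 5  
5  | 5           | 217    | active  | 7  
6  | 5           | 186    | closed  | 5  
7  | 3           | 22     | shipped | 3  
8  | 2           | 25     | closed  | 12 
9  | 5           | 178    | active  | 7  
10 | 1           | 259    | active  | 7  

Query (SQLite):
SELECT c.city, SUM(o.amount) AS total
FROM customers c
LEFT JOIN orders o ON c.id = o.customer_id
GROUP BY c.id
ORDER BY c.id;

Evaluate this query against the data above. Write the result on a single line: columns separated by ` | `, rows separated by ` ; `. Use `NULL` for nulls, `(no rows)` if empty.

Porto | 521 ; Oslo | 25 ; Porto | 22 ; Cairo | 259 ; Cairo | 716

LEFT JOIN keeps every customers row; unmatched ones get NULL for orders columns.
Group by customers.id and compute SUM(o.amount). SUM over an all-NULL group is NULL.
  1: ids {1, 10} → SUM(o.amount)=521
  2: ids {8} → SUM(o.amount)=25
  3: ids {7} → SUM(o.amount)=22
  4: ids {2, 4} → SUM(o.amount)=259
  5: ids {3, 5, 6, 9} → SUM(o.amount)=716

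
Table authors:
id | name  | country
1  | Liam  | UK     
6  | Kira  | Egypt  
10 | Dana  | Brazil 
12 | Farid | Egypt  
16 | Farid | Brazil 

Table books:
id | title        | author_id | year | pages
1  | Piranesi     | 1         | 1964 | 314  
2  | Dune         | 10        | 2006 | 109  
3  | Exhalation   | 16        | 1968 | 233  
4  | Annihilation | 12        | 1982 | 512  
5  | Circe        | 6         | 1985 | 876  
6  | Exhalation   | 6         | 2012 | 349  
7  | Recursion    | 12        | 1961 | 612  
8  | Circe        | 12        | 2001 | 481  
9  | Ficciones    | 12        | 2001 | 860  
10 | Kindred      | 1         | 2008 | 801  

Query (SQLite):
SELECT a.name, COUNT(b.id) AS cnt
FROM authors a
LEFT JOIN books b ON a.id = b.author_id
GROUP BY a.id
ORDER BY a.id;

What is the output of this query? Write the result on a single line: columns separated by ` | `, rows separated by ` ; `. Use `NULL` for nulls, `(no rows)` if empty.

LEFT JOIN keeps every authors row; unmatched ones get NULL for books columns.
Group by authors.id and compute COUNT(b.id). COUNT(col) of an all-NULL group is 0.
  1: ids {1, 10} → COUNT(b.id)=2
  6: ids {5, 6} → COUNT(b.id)=2
  10: ids {2} → COUNT(b.id)=1
  12: ids {4, 7, 8, 9} → COUNT(b.id)=4
  16: ids {3} → COUNT(b.id)=1

Liam | 2 ; Kira | 2 ; Dana | 1 ; Farid | 4 ; Farid | 1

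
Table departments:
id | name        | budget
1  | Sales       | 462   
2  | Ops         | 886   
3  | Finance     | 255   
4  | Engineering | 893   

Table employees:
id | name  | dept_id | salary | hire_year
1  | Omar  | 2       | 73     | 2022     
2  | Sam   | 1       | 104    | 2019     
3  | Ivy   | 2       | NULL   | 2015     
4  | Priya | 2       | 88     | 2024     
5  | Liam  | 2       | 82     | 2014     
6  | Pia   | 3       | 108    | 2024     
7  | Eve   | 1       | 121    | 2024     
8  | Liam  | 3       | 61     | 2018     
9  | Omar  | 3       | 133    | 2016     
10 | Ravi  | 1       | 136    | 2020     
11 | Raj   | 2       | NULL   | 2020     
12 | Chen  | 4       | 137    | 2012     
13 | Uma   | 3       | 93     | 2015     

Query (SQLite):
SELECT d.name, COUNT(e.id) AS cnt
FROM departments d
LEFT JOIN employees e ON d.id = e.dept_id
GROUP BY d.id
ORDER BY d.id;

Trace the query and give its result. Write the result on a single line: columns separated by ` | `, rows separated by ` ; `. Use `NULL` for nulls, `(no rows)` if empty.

Sales | 3 ; Ops | 5 ; Finance | 4 ; Engineering | 1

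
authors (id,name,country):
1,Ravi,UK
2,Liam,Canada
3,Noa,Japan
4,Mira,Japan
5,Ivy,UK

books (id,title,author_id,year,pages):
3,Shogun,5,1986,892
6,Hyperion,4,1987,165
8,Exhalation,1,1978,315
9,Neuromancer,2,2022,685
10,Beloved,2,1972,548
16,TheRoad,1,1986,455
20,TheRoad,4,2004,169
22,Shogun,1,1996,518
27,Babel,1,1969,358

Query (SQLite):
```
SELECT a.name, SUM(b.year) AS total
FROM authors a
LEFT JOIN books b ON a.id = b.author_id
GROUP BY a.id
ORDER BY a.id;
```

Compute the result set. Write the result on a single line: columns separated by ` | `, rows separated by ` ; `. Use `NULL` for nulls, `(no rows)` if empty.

Ravi | 7929 ; Liam | 3994 ; Noa | NULL ; Mira | 3991 ; Ivy | 1986

LEFT JOIN keeps every authors row; unmatched ones get NULL for books columns.
Group by authors.id and compute SUM(b.year). SUM over an all-NULL group is NULL.
  1: ids {8, 16, 22, 27} → SUM(b.year)=7929
  2: ids {9, 10} → SUM(b.year)=3994
  3: ids {—} → SUM(b.year)=NULL
  4: ids {6, 20} → SUM(b.year)=3991
  5: ids {3} → SUM(b.year)=1986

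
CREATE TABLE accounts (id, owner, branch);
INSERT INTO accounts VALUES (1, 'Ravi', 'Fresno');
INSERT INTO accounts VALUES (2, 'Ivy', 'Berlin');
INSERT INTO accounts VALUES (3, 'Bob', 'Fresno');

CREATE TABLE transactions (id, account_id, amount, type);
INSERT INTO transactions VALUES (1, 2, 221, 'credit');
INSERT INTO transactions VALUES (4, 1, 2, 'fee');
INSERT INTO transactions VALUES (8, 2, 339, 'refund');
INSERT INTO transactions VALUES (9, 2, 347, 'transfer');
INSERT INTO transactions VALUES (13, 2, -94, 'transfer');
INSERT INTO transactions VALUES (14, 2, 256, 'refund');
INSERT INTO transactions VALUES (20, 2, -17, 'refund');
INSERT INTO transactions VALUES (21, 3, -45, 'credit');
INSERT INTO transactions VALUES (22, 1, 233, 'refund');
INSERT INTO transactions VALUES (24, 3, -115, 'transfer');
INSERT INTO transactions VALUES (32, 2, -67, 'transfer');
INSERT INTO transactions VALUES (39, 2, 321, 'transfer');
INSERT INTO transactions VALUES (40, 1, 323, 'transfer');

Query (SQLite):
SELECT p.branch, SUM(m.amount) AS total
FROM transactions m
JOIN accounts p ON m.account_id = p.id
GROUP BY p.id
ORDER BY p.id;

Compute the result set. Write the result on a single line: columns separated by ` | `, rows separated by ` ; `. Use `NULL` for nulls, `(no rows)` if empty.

Join each transactions row to its accounts via account_id.
Group joined rows by accounts.id; compute SUM(m.amount) per group.
  1: ids {4, 22, 40} → SUM(m.amount)=558
  2: ids {1, 8, 9, 13, 14, 20, 32, 39} → SUM(m.amount)=1306
  3: ids {21, 24} → SUM(m.amount)=-160

Fresno | 558 ; Berlin | 1306 ; Fresno | -160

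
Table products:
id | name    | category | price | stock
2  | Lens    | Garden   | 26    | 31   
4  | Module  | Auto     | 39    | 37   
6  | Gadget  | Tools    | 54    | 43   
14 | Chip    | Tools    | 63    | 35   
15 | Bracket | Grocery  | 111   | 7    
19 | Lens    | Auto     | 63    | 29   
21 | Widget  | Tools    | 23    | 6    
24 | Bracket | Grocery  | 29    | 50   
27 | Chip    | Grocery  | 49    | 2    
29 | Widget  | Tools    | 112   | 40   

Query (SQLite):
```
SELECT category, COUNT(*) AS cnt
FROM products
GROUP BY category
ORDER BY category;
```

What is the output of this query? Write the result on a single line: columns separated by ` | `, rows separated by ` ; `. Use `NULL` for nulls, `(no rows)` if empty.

Partition products by category; compute COUNT(*) within each group.
  Auto: ids {4, 19} → COUNT(*)=2
  Garden: ids {2} → COUNT(*)=1
  Grocery: ids {15, 24, 27} → COUNT(*)=3
  Tools: ids {6, 14, 21, 29} → COUNT(*)=4

Auto | 2 ; Garden | 1 ; Grocery | 3 ; Tools | 4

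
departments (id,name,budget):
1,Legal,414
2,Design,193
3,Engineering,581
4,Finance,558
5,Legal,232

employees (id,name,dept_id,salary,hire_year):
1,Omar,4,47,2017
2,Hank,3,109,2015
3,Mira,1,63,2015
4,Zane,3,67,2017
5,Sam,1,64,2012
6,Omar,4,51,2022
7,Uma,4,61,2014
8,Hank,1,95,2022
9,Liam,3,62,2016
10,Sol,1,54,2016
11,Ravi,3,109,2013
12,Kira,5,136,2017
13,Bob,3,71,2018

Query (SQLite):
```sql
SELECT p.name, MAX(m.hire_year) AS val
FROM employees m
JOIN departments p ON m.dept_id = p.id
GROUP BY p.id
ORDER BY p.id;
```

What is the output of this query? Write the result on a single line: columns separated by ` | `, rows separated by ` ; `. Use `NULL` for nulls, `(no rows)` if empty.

Legal | 2022 ; Engineering | 2018 ; Finance | 2022 ; Legal | 2017

Join each employees row to its departments via dept_id.
Group joined rows by departments.id; compute MAX(m.hire_year) per group.
  1: ids {3, 5, 8, 10} → MAX(m.hire_year)=2022
  3: ids {2, 4, 9, 11, 13} → MAX(m.hire_year)=2018
  4: ids {1, 6, 7} → MAX(m.hire_year)=2022
  5: ids {12} → MAX(m.hire_year)=2017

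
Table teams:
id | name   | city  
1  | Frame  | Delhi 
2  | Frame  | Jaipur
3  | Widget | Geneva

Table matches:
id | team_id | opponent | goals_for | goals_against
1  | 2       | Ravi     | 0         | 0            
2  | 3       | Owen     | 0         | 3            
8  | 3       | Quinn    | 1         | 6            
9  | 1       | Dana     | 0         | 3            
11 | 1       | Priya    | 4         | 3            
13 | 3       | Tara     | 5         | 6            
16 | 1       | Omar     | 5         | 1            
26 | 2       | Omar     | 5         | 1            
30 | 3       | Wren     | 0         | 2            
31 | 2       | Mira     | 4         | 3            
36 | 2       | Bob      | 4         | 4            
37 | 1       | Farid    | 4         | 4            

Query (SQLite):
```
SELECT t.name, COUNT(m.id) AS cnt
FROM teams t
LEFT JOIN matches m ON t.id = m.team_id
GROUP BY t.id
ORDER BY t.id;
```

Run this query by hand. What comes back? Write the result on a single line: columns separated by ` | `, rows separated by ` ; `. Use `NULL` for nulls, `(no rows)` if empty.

Frame | 4 ; Frame | 4 ; Widget | 4

LEFT JOIN keeps every teams row; unmatched ones get NULL for matches columns.
Group by teams.id and compute COUNT(m.id). COUNT(col) of an all-NULL group is 0.
  1: ids {9, 11, 16, 37} → COUNT(m.id)=4
  2: ids {1, 26, 31, 36} → COUNT(m.id)=4
  3: ids {2, 8, 13, 30} → COUNT(m.id)=4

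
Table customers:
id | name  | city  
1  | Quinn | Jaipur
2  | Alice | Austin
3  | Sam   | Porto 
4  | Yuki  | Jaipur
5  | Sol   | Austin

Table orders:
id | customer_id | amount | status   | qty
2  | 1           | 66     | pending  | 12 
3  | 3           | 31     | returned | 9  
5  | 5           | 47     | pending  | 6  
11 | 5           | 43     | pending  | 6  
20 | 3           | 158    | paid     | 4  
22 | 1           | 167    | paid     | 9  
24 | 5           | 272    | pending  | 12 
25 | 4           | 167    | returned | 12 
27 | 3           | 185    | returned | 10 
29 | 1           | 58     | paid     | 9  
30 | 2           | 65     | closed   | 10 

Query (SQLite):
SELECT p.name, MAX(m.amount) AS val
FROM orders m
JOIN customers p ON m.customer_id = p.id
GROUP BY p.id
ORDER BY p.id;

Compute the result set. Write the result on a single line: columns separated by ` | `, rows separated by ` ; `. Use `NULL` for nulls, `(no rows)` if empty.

Quinn | 167 ; Alice | 65 ; Sam | 185 ; Yuki | 167 ; Sol | 272

Join each orders row to its customers via customer_id.
Group joined rows by customers.id; compute MAX(m.amount) per group.
  1: ids {2, 22, 29} → MAX(m.amount)=167
  2: ids {30} → MAX(m.amount)=65
  3: ids {3, 20, 27} → MAX(m.amount)=185
  4: ids {25} → MAX(m.amount)=167
  5: ids {5, 11, 24} → MAX(m.amount)=272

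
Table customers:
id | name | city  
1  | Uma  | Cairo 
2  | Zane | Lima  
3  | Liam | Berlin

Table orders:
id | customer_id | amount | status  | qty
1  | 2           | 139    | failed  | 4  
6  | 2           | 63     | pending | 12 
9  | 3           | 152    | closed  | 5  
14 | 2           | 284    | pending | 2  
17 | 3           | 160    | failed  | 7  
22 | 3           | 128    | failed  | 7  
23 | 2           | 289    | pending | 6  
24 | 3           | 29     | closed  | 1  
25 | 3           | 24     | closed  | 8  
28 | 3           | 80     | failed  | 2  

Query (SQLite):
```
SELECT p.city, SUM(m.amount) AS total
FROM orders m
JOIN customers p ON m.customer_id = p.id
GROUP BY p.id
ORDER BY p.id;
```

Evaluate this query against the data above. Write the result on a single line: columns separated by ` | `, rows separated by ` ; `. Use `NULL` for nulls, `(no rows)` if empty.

Lima | 775 ; Berlin | 573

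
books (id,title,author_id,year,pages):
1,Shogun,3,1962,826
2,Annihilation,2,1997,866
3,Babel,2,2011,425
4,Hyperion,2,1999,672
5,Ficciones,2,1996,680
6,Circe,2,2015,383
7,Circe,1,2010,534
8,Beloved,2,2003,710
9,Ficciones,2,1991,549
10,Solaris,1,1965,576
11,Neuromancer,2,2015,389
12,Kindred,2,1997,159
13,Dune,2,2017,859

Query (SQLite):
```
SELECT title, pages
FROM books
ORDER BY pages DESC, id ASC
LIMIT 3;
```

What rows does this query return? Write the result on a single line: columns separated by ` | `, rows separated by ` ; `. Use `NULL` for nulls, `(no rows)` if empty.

Annihilation | 866 ; Dune | 859 ; Shogun | 826

Sort by pages desc, tiebreak id asc: (866, id=2), (859, id=13), (826, id=1), (710, id=8), (680, id=5), (672, id=4) …. Take first 3.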